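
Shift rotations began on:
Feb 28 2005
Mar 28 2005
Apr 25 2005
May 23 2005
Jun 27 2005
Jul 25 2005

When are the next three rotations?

All dates are Mondays, 28, 28, 28, 35, 28 days apart.
Specifically, the 4th Monday of each month.
4th Monday of August 2005: Aug 22 2005.
September 2005 — 4th Monday is Sep 26 2005.
4th Monday of October 2005: Oct 24 2005.

Aug 22 2005, Sep 26 2005, Oct 24 2005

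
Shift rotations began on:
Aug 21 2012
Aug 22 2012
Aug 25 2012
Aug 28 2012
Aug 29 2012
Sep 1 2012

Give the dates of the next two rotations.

The gap pattern 1, 3, 3, 1, 3 repeats every 3 events.
These are the Tuesdays, Wednesdays and Saturdays of each week.
Next Tuesday: Sep 4 2012.
The following Wednesday is Sep 5 2012.

Sep 4 2012, Sep 5 2012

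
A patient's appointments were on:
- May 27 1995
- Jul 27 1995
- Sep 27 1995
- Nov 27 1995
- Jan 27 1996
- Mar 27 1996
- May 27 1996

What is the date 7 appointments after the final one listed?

Each date is the 27th; the gaps (61, 62, 61, 61, 60, 61) track the month lengths.
The rule is the 27th of every 2 months.
Next: July 1996 → Jul 27 1996.
Next: September 1996 → Sep 27 1996.
November 1996: Nov 27 1996.
Next: January 1997 → Jan 27 1997.
Next: March 1997 → Mar 27 1997.
May 1997: May 27 1997.
Next: July 1997 → Jul 27 1997.

Jul 27 1997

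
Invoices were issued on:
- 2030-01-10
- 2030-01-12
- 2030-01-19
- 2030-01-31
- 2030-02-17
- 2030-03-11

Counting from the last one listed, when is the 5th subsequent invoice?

The spacing grows by 5 each time: 2, 7, 12, 17, 22 days.
Next gap: 27 days. 2030-03-11 + 27 days = 2030-04-07.
Next gap: 32 days. 2030-04-07 + 32 days = 2030-05-09.
Next gap: 37 days. 2030-05-09 + 37 days = 2030-06-15.
Next gap: 42 days. 2030-06-15 + 42 days = 2030-07-27.
Next gap: 47 days. 2030-07-27 + 47 days = 2030-09-12.

2030-09-12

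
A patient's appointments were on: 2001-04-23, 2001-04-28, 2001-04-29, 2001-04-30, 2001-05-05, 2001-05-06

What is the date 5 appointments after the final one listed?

Every event lands on a Monday or Saturday or Sunday (gaps cycle 5, 1, 1, 5, 1).
So the schedule is: every Monday, Saturday and Sunday.
The following Monday is 2001-05-07.
The following Saturday is 2001-05-12.
The following Sunday is 2001-05-13.
Next Monday: 2001-05-14.
Next Saturday: 2001-05-19.

2001-05-19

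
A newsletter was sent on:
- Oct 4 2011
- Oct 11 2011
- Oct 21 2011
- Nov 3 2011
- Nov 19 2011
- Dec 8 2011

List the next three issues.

Dec 30 2011, Jan 24 2012, Feb 21 2012

Gaps: 7, 10, 13, 16, 19 days — each gap is 3 larger than the previous one.
Next gap: 22 days. Dec 8 2011 + 22 days = Dec 30 2011.
Next gap: 25 days. Dec 30 2011 + 25 days = Jan 24 2012.
Next gap: 28 days. Jan 24 2012 + 28 days = Feb 21 2012.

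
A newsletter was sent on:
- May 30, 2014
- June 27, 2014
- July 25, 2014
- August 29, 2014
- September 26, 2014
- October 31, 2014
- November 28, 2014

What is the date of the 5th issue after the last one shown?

Every date is a Friday; gaps 28, 28, 35, 28, 35, 28 days.
Each is the last Friday of its month (at least one falls on the 29th or later, ruling out '4th Friday').
Last Friday of December 2014: December 26, 2014.
Last Friday of January 2015: January 30, 2015.
February 2015 ends with Friday February 27, 2015.
March 2015 ends with Friday March 27, 2015.
Last Friday of April 2015: April 24, 2015.

April 24, 2015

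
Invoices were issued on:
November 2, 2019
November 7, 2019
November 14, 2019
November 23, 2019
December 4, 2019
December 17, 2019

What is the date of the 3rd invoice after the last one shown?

February 6, 2020

Gaps: 5, 7, 9, 11, 13 days — each gap is 2 larger than the previous one.
Next gap: 15 days. December 17, 2019 + 15 days = January 1, 2020.
Next gap: 17 days. January 1, 2020 + 17 days = January 18, 2020.
Next gap: 19 days. January 18, 2020 + 19 days = February 6, 2020.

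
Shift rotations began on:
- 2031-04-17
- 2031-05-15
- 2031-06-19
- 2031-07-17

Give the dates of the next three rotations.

All dates are Thursdays, 28, 35, 28 days apart.
Specifically, the 3rd Thursday of each month.
August 2031 — 3rd Thursday is 2031-08-21.
September 2031 — 3rd Thursday is 2031-09-18.
October 2031 — 3rd Thursday is 2031-10-16.

2031-08-21, 2031-09-18, 2031-10-16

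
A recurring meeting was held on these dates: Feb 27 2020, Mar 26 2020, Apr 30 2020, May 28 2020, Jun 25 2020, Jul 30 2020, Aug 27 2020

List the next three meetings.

Sep 24 2020, Oct 29 2020, Nov 26 2020

These are Thursdays with 28, 35, 28, 28, 35, 28-day gaps.
Each is the final Thursday of its month — Apr 30 2020 is past the 28th, so '4th Thursday' doesn't fit.
September 2020 ends with Thursday Sep 24 2020.
Last Thursday of October 2020: Oct 29 2020.
November 2020 ends with Thursday Nov 26 2020.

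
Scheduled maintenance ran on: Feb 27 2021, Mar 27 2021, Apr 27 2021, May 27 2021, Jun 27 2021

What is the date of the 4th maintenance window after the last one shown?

Oct 27 2021

The day-of-month is always 27 (28, 31, 30, 31 days between events).
So this recurs on the 27th of each month.
July 2021: Jul 27 2021.
Next: August 2021 → Aug 27 2021.
Next: September 2021 → Sep 27 2021.
October 2021: Oct 27 2021.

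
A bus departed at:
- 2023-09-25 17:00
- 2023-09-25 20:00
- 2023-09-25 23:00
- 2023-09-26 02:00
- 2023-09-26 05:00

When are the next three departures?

Spacing: 3, 3, 3, 3 h — constant 3 h.
2023-09-26 05:00 + 3 h = 2023-09-26 08:00.
2023-09-26 08:00 + 3 h = 2023-09-26 11:00.
2023-09-26 11:00 + 3 h = 2023-09-26 14:00.

2023-09-26 08:00, 2023-09-26 11:00, 2023-09-26 14:00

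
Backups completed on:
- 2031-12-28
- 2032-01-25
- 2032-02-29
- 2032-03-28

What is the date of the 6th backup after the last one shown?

Every date is a Sunday; gaps 28, 35, 28 days.
Each is the last Sunday of its month (at least one falls on the 29th or later, ruling out '4th Sunday').
Last Sunday of April 2032: 2032-04-25.
May 2032 ends with Sunday 2032-05-30.
Last Sunday of June 2032: 2032-06-27.
July 2032 ends with Sunday 2032-07-25.
August 2032 ends with Sunday 2032-08-29.
September 2032 ends with Sunday 2032-09-26.

2032-09-26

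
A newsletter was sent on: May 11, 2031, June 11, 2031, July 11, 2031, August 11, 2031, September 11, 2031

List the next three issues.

October 11, 2031; November 11, 2031; December 11, 2031

The day-of-month is always 11 (31, 30, 31, 31 days between events).
So this recurs on the 11th of each month.
October 2031: October 11, 2031.
Next: November 2031 → November 11, 2031.
December 2031: December 11, 2031.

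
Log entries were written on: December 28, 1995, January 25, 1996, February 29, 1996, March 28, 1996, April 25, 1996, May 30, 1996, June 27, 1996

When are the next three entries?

All Thursdays; the gaps (28, 35, 28, 28, 35, 28) vary with month length.
This is the last Thursday of each month.
Last Thursday of July 1996: July 25, 1996.
August 1996 ends with Thursday August 29, 1996.
September 1996 ends with Thursday September 26, 1996.

July 25, 1996; August 29, 1996; September 26, 1996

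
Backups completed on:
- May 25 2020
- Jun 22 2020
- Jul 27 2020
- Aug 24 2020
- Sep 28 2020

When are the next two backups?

All dates are Mondays, 28, 35, 28, 35 days apart.
Specifically, the 4th Monday of each month.
October 2020 — 4th Monday is Oct 26 2020.
November 2020 — 4th Monday is Nov 23 2020.

Oct 26 2020, Nov 23 2020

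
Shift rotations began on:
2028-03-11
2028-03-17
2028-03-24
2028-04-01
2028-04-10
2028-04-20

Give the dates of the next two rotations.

Gaps: 6, 7, 8, 9, 10 days — each gap is 1 larger than the previous one.
Next gap: 11 days. 2028-04-20 + 11 days = 2028-05-01.
Next gap: 12 days. 2028-05-01 + 12 days = 2028-05-13.

2028-05-01, 2028-05-13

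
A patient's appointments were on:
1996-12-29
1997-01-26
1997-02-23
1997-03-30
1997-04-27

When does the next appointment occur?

1997-05-25

Every date is a Sunday; gaps 28, 28, 35, 28 days.
Each is the last Sunday of its month (at least one falls on the 29th or later, ruling out '4th Sunday').
Last Sunday of May 1997: 1997-05-25.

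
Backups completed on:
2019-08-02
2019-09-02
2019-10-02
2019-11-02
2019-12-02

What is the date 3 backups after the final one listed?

Gaps: 31, 30, 31, 30 days — not constant. Every event is on the 2nd of the month.
Pattern: the 2nd of each month.
January 2020: 2020-01-02.
February 2020: 2020-02-02.
March 2020: 2020-03-02.

2020-03-02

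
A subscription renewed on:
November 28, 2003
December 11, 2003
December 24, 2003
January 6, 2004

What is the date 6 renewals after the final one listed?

March 24, 2004

Every event comes 13 days after the last (13, 13, 13).
January 6, 2004 + 13 days = January 19, 2004.
January 19, 2004 + 13 days = February 1, 2004.
February 1, 2004 + 13 days = February 14, 2004.
February 14, 2004 + 13 days = February 27, 2004.
February 27, 2004 + 13 days = March 11, 2004.
March 11, 2004 + 13 days = March 24, 2004.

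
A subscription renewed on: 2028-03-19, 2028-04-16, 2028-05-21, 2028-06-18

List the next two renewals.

Gaps: 28, 35, 28 days — a mix of 28 and 35. Every date is a Sunday.
Each is the 3rd Sunday of its month.
July 2028 — 3rd Sunday is 2028-07-16.
3rd Sunday of August 2028: 2028-08-20.

2028-07-16, 2028-08-20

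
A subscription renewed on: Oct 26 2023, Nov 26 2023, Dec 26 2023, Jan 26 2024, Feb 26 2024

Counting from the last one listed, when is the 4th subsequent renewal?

Jun 26 2024

The day-of-month is always 26 (31, 30, 31, 31 days between events).
So this recurs on the 26th of each month.
Next: March 2024 → Mar 26 2024.
Next: April 2024 → Apr 26 2024.
May 2024: May 26 2024.
June 2024: Jun 26 2024.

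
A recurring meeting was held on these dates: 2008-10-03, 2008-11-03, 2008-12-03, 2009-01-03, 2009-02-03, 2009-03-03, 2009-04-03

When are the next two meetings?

Gaps: 31, 30, 31, 31, 28, 31 days — not constant. Every event is on the 3rd of the month.
Pattern: the 3rd of each month.
Next: May 2009 → 2009-05-03.
Next: June 2009 → 2009-06-03.

2009-05-03, 2009-06-03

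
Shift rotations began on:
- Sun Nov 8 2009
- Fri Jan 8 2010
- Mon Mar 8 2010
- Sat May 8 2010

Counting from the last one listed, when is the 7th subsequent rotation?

Fri Jul 8 2011

Gaps: 61, 59, 61 days — not constant. Every event is on the 8th of the month.
Pattern: the 8th of every 2 months.
July 2010: Thu Jul 8 2010.
September 2010: Wed Sep 8 2010.
Next: November 2010 → Mon Nov 8 2010.
Next: January 2011 → Sat Jan 8 2011.
Next: March 2011 → Tue Mar 8 2011.
Next: May 2011 → Sun May 8 2011.
July 2011: Fri Jul 8 2011.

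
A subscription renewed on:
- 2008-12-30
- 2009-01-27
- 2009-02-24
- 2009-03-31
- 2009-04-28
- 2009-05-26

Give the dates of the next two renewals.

These are Tuesdays with 28, 28, 35, 28, 28-day gaps.
Each is the final Tuesday of its month — 2008-12-30 is past the 28th, so '4th Tuesday' doesn't fit.
Last Tuesday of June 2009: 2009-06-30.
July 2009 ends with Tuesday 2009-07-28.

2009-06-30, 2009-07-28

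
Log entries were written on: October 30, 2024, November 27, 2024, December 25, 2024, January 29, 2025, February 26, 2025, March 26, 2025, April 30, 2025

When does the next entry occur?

Every date is a Wednesday; gaps 28, 28, 35, 28, 28, 35 days.
Each is the last Wednesday of its month (at least one falls on the 29th or later, ruling out '4th Wednesday').
Last Wednesday of May 2025: May 28, 2025.

May 28, 2025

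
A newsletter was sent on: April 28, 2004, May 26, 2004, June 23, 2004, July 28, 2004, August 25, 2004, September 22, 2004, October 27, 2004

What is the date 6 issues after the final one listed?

April 27, 2005

All dates are Wednesdays, 28, 28, 35, 28, 28, 35 days apart.
Specifically, the 4th Wednesday of each month.
November 2004 — 4th Wednesday is November 24, 2004.
December 2004 — 4th Wednesday is December 22, 2004.
January 2005 — 4th Wednesday is January 26, 2005.
4th Wednesday of February 2005: February 23, 2005.
March 2005 — 4th Wednesday is March 23, 2005.
April 2005 — 4th Wednesday is April 27, 2005.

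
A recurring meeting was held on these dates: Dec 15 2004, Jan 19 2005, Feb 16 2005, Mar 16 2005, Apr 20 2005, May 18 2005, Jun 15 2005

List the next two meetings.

Jul 20 2005, Aug 17 2005

These are Wednesdays at 28- or 35-day spacing (35, 28, 28, 35, 28, 28).
The pattern: 3rd Wednesday of the month.
3rd Wednesday of July 2005: Jul 20 2005.
3rd Wednesday of August 2005: Aug 17 2005.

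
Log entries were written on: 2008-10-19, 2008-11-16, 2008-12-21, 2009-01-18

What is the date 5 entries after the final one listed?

Gaps: 28, 35, 28 days — a mix of 28 and 35. Every date is a Sunday.
Each is the 3rd Sunday of its month.
February 2009 — 3rd Sunday is 2009-02-15.
March 2009 — 3rd Sunday is 2009-03-15.
3rd Sunday of April 2009: 2009-04-19.
May 2009 — 3rd Sunday is 2009-05-17.
3rd Sunday of June 2009: 2009-06-21.

2009-06-21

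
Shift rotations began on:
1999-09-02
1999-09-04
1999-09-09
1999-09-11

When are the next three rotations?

1999-09-16, 1999-09-18, 1999-09-23

The gap pattern 2, 5, 2 repeats every 2 events.
These are the Thursdays and Saturdays of each week.
Next Thursday: 1999-09-16.
The following Saturday is 1999-09-18.
The following Thursday is 1999-09-23.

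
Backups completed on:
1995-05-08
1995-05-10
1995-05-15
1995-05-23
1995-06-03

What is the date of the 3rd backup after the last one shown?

Intervals are 2, 5, 8, 11 days — an arithmetic progression with common difference 3.
Next gap: 14 days. 1995-06-03 + 14 days = 1995-06-17.
Next gap: 17 days. 1995-06-17 + 17 days = 1995-07-04.
Next gap: 20 days. 1995-07-04 + 20 days = 1995-07-24.

1995-07-24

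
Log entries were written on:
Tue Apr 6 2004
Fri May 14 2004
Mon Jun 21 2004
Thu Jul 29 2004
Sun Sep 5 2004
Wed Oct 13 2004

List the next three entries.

Sat Nov 20 2004, Tue Dec 28 2004, Fri Feb 4 2005

The spacing is 38, 38, 38, 38, 38 days — always 38 days.
Wed Oct 13 2004 + 38 days = Sat Nov 20 2004.
Sat Nov 20 2004 + 38 days = Tue Dec 28 2004.
Tue Dec 28 2004 + 38 days = Fri Feb 4 2005.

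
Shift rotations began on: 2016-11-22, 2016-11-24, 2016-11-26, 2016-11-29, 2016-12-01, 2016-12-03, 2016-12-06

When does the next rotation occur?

Every event lands on a Tuesday or Thursday or Saturday (gaps cycle 2, 2, 3, 2, 2, 3).
So the schedule is: every Tuesday, Thursday and Saturday.
Next Thursday: 2016-12-08.

2016-12-08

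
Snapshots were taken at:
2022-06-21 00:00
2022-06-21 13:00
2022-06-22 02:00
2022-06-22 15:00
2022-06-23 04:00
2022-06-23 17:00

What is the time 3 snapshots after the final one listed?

Spacing: 13, 13, 13, 13, 13 h — constant 13 h.
2022-06-23 17:00 + 13 h = 2022-06-24 06:00.
2022-06-24 06:00 + 13 h = 2022-06-24 19:00.
2022-06-24 19:00 + 13 h = 2022-06-25 08:00.

2022-06-25 08:00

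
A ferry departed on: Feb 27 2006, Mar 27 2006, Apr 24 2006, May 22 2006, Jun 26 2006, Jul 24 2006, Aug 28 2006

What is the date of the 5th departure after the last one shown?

These are Mondays at 28- or 35-day spacing (28, 28, 28, 35, 28, 35).
The pattern: 4th Monday of the month.
September 2006 — 4th Monday is Sep 25 2006.
October 2006 — 4th Monday is Oct 23 2006.
November 2006 — 4th Monday is Nov 27 2006.
December 2006 — 4th Monday is Dec 25 2006.
4th Monday of January 2007: Jan 22 2007.

Jan 22 2007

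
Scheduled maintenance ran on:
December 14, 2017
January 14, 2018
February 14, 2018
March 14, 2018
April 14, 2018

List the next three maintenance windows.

May 14, 2018; June 14, 2018; July 14, 2018

Each date is the 14th; the gaps (31, 31, 28, 31) track the month lengths.
The rule is the 14th of each month.
May 2018: May 14, 2018.
June 2018: June 14, 2018.
July 2018: July 14, 2018.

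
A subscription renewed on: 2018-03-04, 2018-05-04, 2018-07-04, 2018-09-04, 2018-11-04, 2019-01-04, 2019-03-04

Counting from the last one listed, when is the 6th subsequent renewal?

2020-03-04

The day-of-month is always 4 (61, 61, 62, 61, 61, 59 days between events).
So this recurs on the 4th of every 2 months.
Next: May 2019 → 2019-05-04.
July 2019: 2019-07-04.
Next: September 2019 → 2019-09-04.
November 2019: 2019-11-04.
Next: January 2020 → 2020-01-04.
Next: March 2020 → 2020-03-04.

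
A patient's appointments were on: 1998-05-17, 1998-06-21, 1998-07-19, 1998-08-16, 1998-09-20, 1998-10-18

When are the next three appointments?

1998-11-15, 1998-12-20, 1999-01-17

All dates are Sundays, 35, 28, 28, 35, 28 days apart.
Specifically, the 3rd Sunday of each month.
November 1998 — 3rd Sunday is 1998-11-15.
December 1998 — 3rd Sunday is 1998-12-20.
3rd Sunday of January 1999: 1999-01-17.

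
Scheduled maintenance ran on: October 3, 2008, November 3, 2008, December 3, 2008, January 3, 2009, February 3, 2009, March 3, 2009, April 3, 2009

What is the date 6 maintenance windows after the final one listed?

October 3, 2009

Each date is the 3rd; the gaps (31, 30, 31, 31, 28, 31) track the month lengths.
The rule is the 3rd of each month.
May 2009: May 3, 2009.
June 2009: June 3, 2009.
July 2009: July 3, 2009.
August 2009: August 3, 2009.
September 2009: September 3, 2009.
Next: October 2009 → October 3, 2009.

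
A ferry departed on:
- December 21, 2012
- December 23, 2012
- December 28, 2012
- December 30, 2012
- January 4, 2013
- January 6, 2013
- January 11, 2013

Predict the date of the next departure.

Every event lands on a Friday or Sunday (gaps cycle 2, 5, 2, 5, 2, 5).
So the schedule is: every Friday and Sunday.
The following Sunday is January 13, 2013.

January 13, 2013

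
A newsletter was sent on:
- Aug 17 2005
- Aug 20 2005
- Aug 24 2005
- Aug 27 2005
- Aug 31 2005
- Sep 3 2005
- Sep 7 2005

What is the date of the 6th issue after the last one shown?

Sep 28 2005

The gap pattern 3, 4, 3, 4, 3, 4 repeats every 2 events.
These are the Wednesdays and Saturdays of each week.
The following Saturday is Sep 10 2005.
Next Wednesday: Sep 14 2005.
Next Saturday: Sep 17 2005.
Next Wednesday: Sep 21 2005.
Next Saturday: Sep 24 2005.
The following Wednesday is Sep 28 2005.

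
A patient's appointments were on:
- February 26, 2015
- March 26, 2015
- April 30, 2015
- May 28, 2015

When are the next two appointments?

Every date is a Thursday; gaps 28, 35, 28 days.
Each is the last Thursday of its month (at least one falls on the 29th or later, ruling out '4th Thursday').
Last Thursday of June 2015: June 25, 2015.
Last Thursday of July 2015: July 30, 2015.

June 25, 2015; July 30, 2015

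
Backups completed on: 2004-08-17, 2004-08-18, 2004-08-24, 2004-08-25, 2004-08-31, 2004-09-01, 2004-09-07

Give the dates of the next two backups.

2004-09-08, 2004-09-14

The gap pattern 1, 6, 1, 6, 1, 6 repeats every 2 events.
These are the Tuesdays and Wednesdays of each week.
The following Wednesday is 2004-09-08.
Next Tuesday: 2004-09-14.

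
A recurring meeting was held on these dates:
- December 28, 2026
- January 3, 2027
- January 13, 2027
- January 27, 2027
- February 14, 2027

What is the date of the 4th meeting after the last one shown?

June 6, 2027

The spacing grows by 4 each time: 6, 10, 14, 18 days.
Next gap: 22 days. February 14, 2027 + 22 days = March 8, 2027.
Next gap: 26 days. March 8, 2027 + 26 days = April 3, 2027.
Next gap: 30 days. April 3, 2027 + 30 days = May 3, 2027.
Next gap: 34 days. May 3, 2027 + 34 days = June 6, 2027.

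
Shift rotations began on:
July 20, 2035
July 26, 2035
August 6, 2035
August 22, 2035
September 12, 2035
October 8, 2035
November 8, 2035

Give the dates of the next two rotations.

Gaps: 6, 11, 16, 21, 26, 31 days — each gap is 5 larger than the previous one.
Next gap: 36 days. November 8, 2035 + 36 days = December 14, 2035.
Next gap: 41 days. December 14, 2035 + 41 days = January 24, 2036.

December 14, 2035; January 24, 2036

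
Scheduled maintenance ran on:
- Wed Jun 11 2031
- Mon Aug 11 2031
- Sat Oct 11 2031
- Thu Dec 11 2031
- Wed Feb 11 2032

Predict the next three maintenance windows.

Sun Apr 11 2032, Fri Jun 11 2032, Wed Aug 11 2032

Gaps: 61, 61, 61, 62 days — not constant. Every event is on the 11th of the month.
Pattern: the 11th of every 2 months.
April 2032: Sun Apr 11 2032.
Next: June 2032 → Fri Jun 11 2032.
August 2032: Wed Aug 11 2032.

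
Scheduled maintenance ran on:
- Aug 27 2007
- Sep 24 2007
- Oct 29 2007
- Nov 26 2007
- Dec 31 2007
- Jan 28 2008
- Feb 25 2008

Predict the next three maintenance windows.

Mar 31 2008, Apr 28 2008, May 26 2008

All Mondays; the gaps (28, 35, 28, 35, 28, 28) vary with month length.
This is the last Monday of each month.
March 2008 ends with Monday Mar 31 2008.
Last Monday of April 2008: Apr 28 2008.
May 2008 ends with Monday May 26 2008.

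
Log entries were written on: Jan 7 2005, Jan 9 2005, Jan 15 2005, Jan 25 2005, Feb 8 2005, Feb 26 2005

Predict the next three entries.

The spacing grows by 4 each time: 2, 6, 10, 14, 18 days.
Next gap: 22 days. Feb 26 2005 + 22 days = Mar 20 2005.
Next gap: 26 days. Mar 20 2005 + 26 days = Apr 15 2005.
Next gap: 30 days. Apr 15 2005 + 30 days = May 15 2005.

Mar 20 2005, Apr 15 2005, May 15 2005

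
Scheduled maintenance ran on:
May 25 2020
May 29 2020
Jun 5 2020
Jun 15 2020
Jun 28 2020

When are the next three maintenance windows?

Intervals are 4, 7, 10, 13 days — an arithmetic progression with common difference 3.
Next gap: 16 days. Jun 28 2020 + 16 days = Jul 14 2020.
Next gap: 19 days. Jul 14 2020 + 19 days = Aug 2 2020.
Next gap: 22 days. Aug 2 2020 + 22 days = Aug 24 2020.

Jul 14 2020, Aug 2 2020, Aug 24 2020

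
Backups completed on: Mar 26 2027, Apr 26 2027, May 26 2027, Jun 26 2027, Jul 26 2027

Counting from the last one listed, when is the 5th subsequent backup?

Dec 26 2027

Each date is the 26th; the gaps (31, 30, 31, 30) track the month lengths.
The rule is the 26th of each month.
August 2027: Aug 26 2027.
Next: September 2027 → Sep 26 2027.
October 2027: Oct 26 2027.
Next: November 2027 → Nov 26 2027.
Next: December 2027 → Dec 26 2027.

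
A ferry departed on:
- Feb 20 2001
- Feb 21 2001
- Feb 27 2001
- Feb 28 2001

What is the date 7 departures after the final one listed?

Gaps: 1, 6, 1 days — not constant, but cyclic with period 2.
The events fall on every Tuesday and Wednesday.
Next Tuesday: Mar 6 2001.
The following Wednesday is Mar 7 2001.
The following Tuesday is Mar 13 2001.
The following Wednesday is Mar 14 2001.
The following Tuesday is Mar 20 2001.
The following Wednesday is Mar 21 2001.
The following Tuesday is Mar 27 2001.

Mar 27 2001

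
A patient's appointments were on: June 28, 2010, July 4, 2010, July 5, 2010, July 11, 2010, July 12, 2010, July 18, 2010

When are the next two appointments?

The gap pattern 6, 1, 6, 1, 6 repeats every 2 events.
These are the Mondays and Sundays of each week.
The following Monday is July 19, 2010.
Next Sunday: July 25, 2010.

July 19, 2010; July 25, 2010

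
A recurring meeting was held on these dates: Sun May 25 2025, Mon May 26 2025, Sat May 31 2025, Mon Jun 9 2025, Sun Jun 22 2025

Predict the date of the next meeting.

Wed Jul 9 2025

Intervals are 1, 5, 9, 13 days — an arithmetic progression with common difference 4.
Next gap: 17 days. Sun Jun 22 2025 + 17 days = Wed Jul 9 2025.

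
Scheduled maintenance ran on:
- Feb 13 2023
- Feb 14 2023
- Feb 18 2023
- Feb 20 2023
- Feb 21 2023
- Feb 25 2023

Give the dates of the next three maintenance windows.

Feb 27 2023, Feb 28 2023, Mar 4 2023

Every event lands on a Monday or Tuesday or Saturday (gaps cycle 1, 4, 2, 1, 4).
So the schedule is: every Monday, Tuesday and Saturday.
Next Monday: Feb 27 2023.
Next Tuesday: Feb 28 2023.
The following Saturday is Mar 4 2023.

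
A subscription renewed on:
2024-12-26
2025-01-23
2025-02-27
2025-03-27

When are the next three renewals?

These are Thursdays at 28- or 35-day spacing (28, 35, 28).
The pattern: 4th Thursday of the month.
4th Thursday of April 2025: 2025-04-24.
4th Thursday of May 2025: 2025-05-22.
June 2025 — 4th Thursday is 2025-06-26.

2025-04-24, 2025-05-22, 2025-06-26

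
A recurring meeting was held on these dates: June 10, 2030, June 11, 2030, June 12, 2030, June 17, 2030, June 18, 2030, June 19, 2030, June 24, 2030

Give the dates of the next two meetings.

Gaps: 1, 1, 5, 1, 1, 5 days — not constant, but cyclic with period 3.
The events fall on every Monday, Tuesday and Wednesday.
Next Tuesday: June 25, 2030.
The following Wednesday is June 26, 2030.

June 25, 2030; June 26, 2030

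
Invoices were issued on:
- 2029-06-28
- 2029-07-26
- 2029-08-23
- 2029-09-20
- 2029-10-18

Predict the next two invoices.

2029-11-15, 2029-12-13

The spacing is 28, 28, 28, 28 days — always 28 days.
2029-10-18 + 28 days = 2029-11-15.
2029-11-15 + 28 days = 2029-12-13.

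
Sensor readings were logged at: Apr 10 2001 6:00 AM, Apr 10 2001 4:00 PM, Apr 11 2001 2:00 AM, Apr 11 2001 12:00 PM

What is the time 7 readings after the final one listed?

Apr 14 2001 10:00 AM

Spacing: 10, 10, 10 h — constant 10 h.
Apr 11 2001 12:00 PM + 10 h = Apr 11 2001 10:00 PM.
Apr 11 2001 10:00 PM + 10 h = Apr 12 2001 8:00 AM.
Apr 12 2001 8:00 AM + 10 h = Apr 12 2001 6:00 PM.
Apr 12 2001 6:00 PM + 10 h = Apr 13 2001 4:00 AM.
Apr 13 2001 4:00 AM + 10 h = Apr 13 2001 2:00 PM.
Apr 13 2001 2:00 PM + 10 h = Apr 14 2001 12:00 AM.
Apr 14 2001 12:00 AM + 10 h = Apr 14 2001 10:00 AM.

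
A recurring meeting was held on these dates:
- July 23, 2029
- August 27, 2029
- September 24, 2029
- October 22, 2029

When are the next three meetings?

Gaps: 35, 28, 28 days — a mix of 28 and 35. Every date is a Monday.
Each is the 4th Monday of its month.
4th Monday of November 2029: November 26, 2029.
4th Monday of December 2029: December 24, 2029.
4th Monday of January 2030: January 28, 2030.

November 26, 2029; December 24, 2029; January 28, 2030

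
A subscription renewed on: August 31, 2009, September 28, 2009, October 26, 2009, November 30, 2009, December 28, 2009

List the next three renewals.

All Mondays; the gaps (28, 28, 35, 28) vary with month length.
This is the last Monday of each month.
Last Monday of January 2010: January 25, 2010.
February 2010 ends with Monday February 22, 2010.
Last Monday of March 2010: March 29, 2010.

January 25, 2010; February 22, 2010; March 29, 2010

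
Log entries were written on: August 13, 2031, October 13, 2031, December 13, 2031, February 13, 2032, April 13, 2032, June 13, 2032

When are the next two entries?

Gaps: 61, 61, 62, 60, 61 days — not constant. Every event is on the 13th of the month.
Pattern: the 13th of every 2 months.
August 2032: August 13, 2032.
October 2032: October 13, 2032.

August 13, 2032; October 13, 2032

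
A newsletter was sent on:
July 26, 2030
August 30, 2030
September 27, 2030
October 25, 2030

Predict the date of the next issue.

Every date is a Friday; gaps 35, 28, 28 days.
Each is the last Friday of its month (at least one falls on the 29th or later, ruling out '4th Friday').
Last Friday of November 2030: November 29, 2030.

November 29, 2030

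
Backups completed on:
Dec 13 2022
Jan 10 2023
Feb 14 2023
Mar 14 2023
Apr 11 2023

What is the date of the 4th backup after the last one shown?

These are Tuesdays at 28- or 35-day spacing (28, 35, 28, 28).
The pattern: 2nd Tuesday of the month.
2nd Tuesday of May 2023: May 9 2023.
June 2023 — 2nd Tuesday is Jun 13 2023.
2nd Tuesday of July 2023: Jul 11 2023.
August 2023 — 2nd Tuesday is Aug 8 2023.

Aug 8 2023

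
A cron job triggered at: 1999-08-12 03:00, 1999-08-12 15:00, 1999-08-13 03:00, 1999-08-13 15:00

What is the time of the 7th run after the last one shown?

Gaps: 12, 12, 12 hours — each event is 12 hours after the previous one.
1999-08-13 15:00 + 12 h = 1999-08-14 03:00.
1999-08-14 03:00 + 12 h = 1999-08-14 15:00.
1999-08-14 15:00 + 12 h = 1999-08-15 03:00.
1999-08-15 03:00 + 12 h = 1999-08-15 15:00.
1999-08-15 15:00 + 12 h = 1999-08-16 03:00.
1999-08-16 03:00 + 12 h = 1999-08-16 15:00.
1999-08-16 15:00 + 12 h = 1999-08-17 03:00.

1999-08-17 03:00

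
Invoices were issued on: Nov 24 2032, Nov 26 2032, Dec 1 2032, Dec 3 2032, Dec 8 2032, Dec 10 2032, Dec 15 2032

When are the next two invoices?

The gap pattern 2, 5, 2, 5, 2, 5 repeats every 2 events.
These are the Wednesdays and Fridays of each week.
The following Friday is Dec 17 2032.
Next Wednesday: Dec 22 2032.

Dec 17 2032, Dec 22 2032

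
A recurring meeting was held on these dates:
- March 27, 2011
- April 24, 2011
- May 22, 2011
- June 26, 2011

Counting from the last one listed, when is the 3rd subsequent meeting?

September 25, 2011

Gaps: 28, 28, 35 days — a mix of 28 and 35. Every date is a Sunday.
Each is the 4th Sunday of its month.
4th Sunday of July 2011: July 24, 2011.
4th Sunday of August 2011: August 28, 2011.
4th Sunday of September 2011: September 25, 2011.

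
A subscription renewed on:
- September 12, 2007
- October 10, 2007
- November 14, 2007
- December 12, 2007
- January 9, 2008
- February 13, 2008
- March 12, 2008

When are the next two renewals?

April 9, 2008; May 14, 2008

All dates are Wednesdays, 28, 35, 28, 28, 35, 28 days apart.
Specifically, the 2nd Wednesday of each month.
April 2008 — 2nd Wednesday is April 9, 2008.
May 2008 — 2nd Wednesday is May 14, 2008.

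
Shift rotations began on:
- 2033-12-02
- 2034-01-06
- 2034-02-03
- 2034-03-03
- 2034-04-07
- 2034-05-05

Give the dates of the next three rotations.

Gaps: 35, 28, 28, 35, 28 days — a mix of 28 and 35. Every date is a Friday.
Each is the 1st Friday of its month.
1st Friday of June 2034: 2034-06-02.
July 2034 — 1st Friday is 2034-07-07.
1st Friday of August 2034: 2034-08-04.

2034-06-02, 2034-07-07, 2034-08-04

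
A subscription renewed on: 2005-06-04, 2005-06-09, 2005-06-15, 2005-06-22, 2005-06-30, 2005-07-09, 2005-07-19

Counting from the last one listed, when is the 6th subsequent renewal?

The spacing grows by 1 each time: 5, 6, 7, 8, 9, 10 days.
Next gap: 11 days. 2005-07-19 + 11 days = 2005-07-30.
Next gap: 12 days. 2005-07-30 + 12 days = 2005-08-11.
Next gap: 13 days. 2005-08-11 + 13 days = 2005-08-24.
Next gap: 14 days. 2005-08-24 + 14 days = 2005-09-07.
Next gap: 15 days. 2005-09-07 + 15 days = 2005-09-22.
Next gap: 16 days. 2005-09-22 + 16 days = 2005-10-08.

2005-10-08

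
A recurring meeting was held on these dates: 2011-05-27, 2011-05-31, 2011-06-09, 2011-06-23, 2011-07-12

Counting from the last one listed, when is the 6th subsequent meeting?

The spacing grows by 5 each time: 4, 9, 14, 19 days.
Next gap: 24 days. 2011-07-12 + 24 days = 2011-08-05.
Next gap: 29 days. 2011-08-05 + 29 days = 2011-09-03.
Next gap: 34 days. 2011-09-03 + 34 days = 2011-10-07.
Next gap: 39 days. 2011-10-07 + 39 days = 2011-11-15.
Next gap: 44 days. 2011-11-15 + 44 days = 2011-12-29.
Next gap: 49 days. 2011-12-29 + 49 days = 2012-02-16.

2012-02-16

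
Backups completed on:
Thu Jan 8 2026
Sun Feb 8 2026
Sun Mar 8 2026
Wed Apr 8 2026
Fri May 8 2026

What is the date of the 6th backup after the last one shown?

Sun Nov 8 2026

Each date is the 8th; the gaps (31, 28, 31, 30) track the month lengths.
The rule is the 8th of each month.
June 2026: Mon Jun 8 2026.
July 2026: Wed Jul 8 2026.
August 2026: Sat Aug 8 2026.
September 2026: Tue Sep 8 2026.
October 2026: Thu Oct 8 2026.
Next: November 2026 → Sun Nov 8 2026.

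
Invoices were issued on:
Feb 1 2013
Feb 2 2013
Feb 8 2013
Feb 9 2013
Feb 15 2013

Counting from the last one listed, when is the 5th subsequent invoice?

Mar 2 2013

Every event lands on a Friday or Saturday (gaps cycle 1, 6, 1, 6).
So the schedule is: every Friday and Saturday.
The following Saturday is Feb 16 2013.
Next Friday: Feb 22 2013.
The following Saturday is Feb 23 2013.
Next Friday: Mar 1 2013.
Next Saturday: Mar 2 2013.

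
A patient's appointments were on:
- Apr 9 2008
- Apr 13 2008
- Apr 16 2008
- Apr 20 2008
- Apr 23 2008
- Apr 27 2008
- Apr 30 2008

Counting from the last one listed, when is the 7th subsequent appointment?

The gap pattern 4, 3, 4, 3, 4, 3 repeats every 2 events.
These are the Wednesdays and Sundays of each week.
Next Sunday: May 4 2008.
The following Wednesday is May 7 2008.
Next Sunday: May 11 2008.
Next Wednesday: May 14 2008.
The following Sunday is May 18 2008.
The following Wednesday is May 21 2008.
Next Sunday: May 25 2008.

May 25 2008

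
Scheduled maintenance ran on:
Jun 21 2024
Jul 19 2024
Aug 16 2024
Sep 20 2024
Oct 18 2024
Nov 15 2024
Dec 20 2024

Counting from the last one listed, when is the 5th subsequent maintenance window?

May 16 2025

All dates are Fridays, 28, 28, 35, 28, 28, 35 days apart.
Specifically, the 3rd Friday of each month.
January 2025 — 3rd Friday is Jan 17 2025.
February 2025 — 3rd Friday is Feb 21 2025.
March 2025 — 3rd Friday is Mar 21 2025.
3rd Friday of April 2025: Apr 18 2025.
3rd Friday of May 2025: May 16 2025.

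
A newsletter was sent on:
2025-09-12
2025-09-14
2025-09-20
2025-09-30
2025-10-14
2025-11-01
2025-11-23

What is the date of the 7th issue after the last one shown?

2026-08-16

Gaps: 2, 6, 10, 14, 18, 22 days — each gap is 4 larger than the previous one.
Next gap: 26 days. 2025-11-23 + 26 days = 2025-12-19.
Next gap: 30 days. 2025-12-19 + 30 days = 2026-01-18.
Next gap: 34 days. 2026-01-18 + 34 days = 2026-02-21.
Next gap: 38 days. 2026-02-21 + 38 days = 2026-03-31.
Next gap: 42 days. 2026-03-31 + 42 days = 2026-05-12.
Next gap: 46 days. 2026-05-12 + 46 days = 2026-06-27.
Next gap: 50 days. 2026-06-27 + 50 days = 2026-08-16.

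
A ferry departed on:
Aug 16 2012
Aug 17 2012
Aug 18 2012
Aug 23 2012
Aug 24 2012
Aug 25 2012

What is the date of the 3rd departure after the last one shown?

Gaps: 1, 1, 5, 1, 1 days — not constant, but cyclic with period 3.
The events fall on every Thursday, Friday and Saturday.
The following Thursday is Aug 30 2012.
Next Friday: Aug 31 2012.
The following Saturday is Sep 1 2012.

Sep 1 2012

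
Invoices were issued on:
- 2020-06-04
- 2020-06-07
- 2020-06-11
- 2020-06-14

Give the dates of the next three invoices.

2020-06-18, 2020-06-21, 2020-06-25

Gaps: 3, 4, 3 days — not constant, but cyclic with period 2.
The events fall on every Thursday and Sunday.
Next Thursday: 2020-06-18.
The following Sunday is 2020-06-21.
Next Thursday: 2020-06-25.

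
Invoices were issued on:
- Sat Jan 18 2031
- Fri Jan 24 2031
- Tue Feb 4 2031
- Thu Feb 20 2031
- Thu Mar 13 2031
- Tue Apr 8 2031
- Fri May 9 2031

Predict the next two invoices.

Intervals are 6, 11, 16, 21, 26, 31 days — an arithmetic progression with common difference 5.
Next gap: 36 days. Fri May 9 2031 + 36 days = Sat Jun 14 2031.
Next gap: 41 days. Sat Jun 14 2031 + 41 days = Fri Jul 25 2031.

Sat Jun 14 2031, Fri Jul 25 2031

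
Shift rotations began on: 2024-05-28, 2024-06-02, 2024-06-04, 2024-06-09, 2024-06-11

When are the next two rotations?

2024-06-16, 2024-06-18

Gaps: 5, 2, 5, 2 days — not constant, but cyclic with period 2.
The events fall on every Tuesday and Sunday.
Next Sunday: 2024-06-16.
Next Tuesday: 2024-06-18.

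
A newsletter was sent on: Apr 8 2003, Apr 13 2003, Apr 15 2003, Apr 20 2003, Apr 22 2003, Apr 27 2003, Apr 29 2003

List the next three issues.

Every event lands on a Tuesday or Sunday (gaps cycle 5, 2, 5, 2, 5, 2).
So the schedule is: every Tuesday and Sunday.
The following Sunday is May 4 2003.
Next Tuesday: May 6 2003.
The following Sunday is May 11 2003.

May 4 2003, May 6 2003, May 11 2003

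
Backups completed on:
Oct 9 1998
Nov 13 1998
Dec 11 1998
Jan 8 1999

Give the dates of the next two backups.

Feb 12 1999, Mar 12 1999

Gaps: 35, 28, 28 days — a mix of 28 and 35. Every date is a Friday.
Each is the 2nd Friday of its month.
February 1999 — 2nd Friday is Feb 12 1999.
2nd Friday of March 1999: Mar 12 1999.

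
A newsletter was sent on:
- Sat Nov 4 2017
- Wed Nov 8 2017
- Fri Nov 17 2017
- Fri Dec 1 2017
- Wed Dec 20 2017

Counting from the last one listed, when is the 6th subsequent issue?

Intervals are 4, 9, 14, 19 days — an arithmetic progression with common difference 5.
Next gap: 24 days. Wed Dec 20 2017 + 24 days = Sat Jan 13 2018.
Next gap: 29 days. Sat Jan 13 2018 + 29 days = Sun Feb 11 2018.
Next gap: 34 days. Sun Feb 11 2018 + 34 days = Sat Mar 17 2018.
Next gap: 39 days. Sat Mar 17 2018 + 39 days = Wed Apr 25 2018.
Next gap: 44 days. Wed Apr 25 2018 + 44 days = Fri Jun 8 2018.
Next gap: 49 days. Fri Jun 8 2018 + 49 days = Fri Jul 27 2018.

Fri Jul 27 2018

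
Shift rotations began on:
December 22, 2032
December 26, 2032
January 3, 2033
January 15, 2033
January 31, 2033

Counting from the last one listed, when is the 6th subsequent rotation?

July 30, 2033

Gaps: 4, 8, 12, 16 days — each gap is 4 larger than the previous one.
Next gap: 20 days. January 31, 2033 + 20 days = February 20, 2033.
Next gap: 24 days. February 20, 2033 + 24 days = March 16, 2033.
Next gap: 28 days. March 16, 2033 + 28 days = April 13, 2033.
Next gap: 32 days. April 13, 2033 + 32 days = May 15, 2033.
Next gap: 36 days. May 15, 2033 + 36 days = June 20, 2033.
Next gap: 40 days. June 20, 2033 + 40 days = July 30, 2033.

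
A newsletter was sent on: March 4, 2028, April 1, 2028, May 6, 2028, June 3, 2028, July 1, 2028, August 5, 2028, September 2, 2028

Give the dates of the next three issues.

October 7, 2028; November 4, 2028; December 2, 2028

These are Saturdays at 28- or 35-day spacing (28, 35, 28, 28, 35, 28).
The pattern: 1st Saturday of the month.
1st Saturday of October 2028: October 7, 2028.
1st Saturday of November 2028: November 4, 2028.
December 2028 — 1st Saturday is December 2, 2028.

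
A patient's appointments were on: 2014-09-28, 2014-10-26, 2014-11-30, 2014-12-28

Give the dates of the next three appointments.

2015-01-25, 2015-02-22, 2015-03-29

These are Sundays with 28, 35, 28-day gaps.
Each is the final Sunday of its month — 2014-11-30 is past the 28th, so '4th Sunday' doesn't fit.
Last Sunday of January 2015: 2015-01-25.
February 2015 ends with Sunday 2015-02-22.
Last Sunday of March 2015: 2015-03-29.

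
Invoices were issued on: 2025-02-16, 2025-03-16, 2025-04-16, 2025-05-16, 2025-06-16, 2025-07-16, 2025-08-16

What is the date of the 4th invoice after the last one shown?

Each date is the 16th; the gaps (28, 31, 30, 31, 30, 31) track the month lengths.
The rule is the 16th of each month.
September 2025: 2025-09-16.
Next: October 2025 → 2025-10-16.
Next: November 2025 → 2025-11-16.
Next: December 2025 → 2025-12-16.

2025-12-16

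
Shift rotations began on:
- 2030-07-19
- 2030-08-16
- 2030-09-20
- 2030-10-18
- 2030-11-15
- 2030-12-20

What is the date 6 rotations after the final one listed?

2031-06-20

These are Fridays at 28- or 35-day spacing (28, 35, 28, 28, 35).
The pattern: 3rd Friday of the month.
3rd Friday of January 2031: 2031-01-17.
February 2031 — 3rd Friday is 2031-02-21.
3rd Friday of March 2031: 2031-03-21.
April 2031 — 3rd Friday is 2031-04-18.
May 2031 — 3rd Friday is 2031-05-16.
June 2031 — 3rd Friday is 2031-06-20.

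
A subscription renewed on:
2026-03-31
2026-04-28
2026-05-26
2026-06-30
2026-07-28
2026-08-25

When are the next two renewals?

Every date is a Tuesday; gaps 28, 28, 35, 28, 28 days.
Each is the last Tuesday of its month (at least one falls on the 29th or later, ruling out '4th Tuesday').
Last Tuesday of September 2026: 2026-09-29.
Last Tuesday of October 2026: 2026-10-27.

2026-09-29, 2026-10-27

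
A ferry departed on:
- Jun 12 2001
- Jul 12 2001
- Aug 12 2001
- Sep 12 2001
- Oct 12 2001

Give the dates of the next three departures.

Gaps: 30, 31, 31, 30 days — not constant. Every event is on the 12th of the month.
Pattern: the 12th of each month.
November 2001: Nov 12 2001.
December 2001: Dec 12 2001.
Next: January 2002 → Jan 12 2002.

Nov 12 2001, Dec 12 2001, Jan 12 2002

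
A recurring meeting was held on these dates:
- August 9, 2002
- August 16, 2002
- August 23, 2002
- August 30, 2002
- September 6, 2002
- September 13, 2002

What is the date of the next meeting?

September 20, 2002

Every event comes 7 days after the last (7, 7, 7, 7, 7).
September 13, 2002 + 7 days = September 20, 2002.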